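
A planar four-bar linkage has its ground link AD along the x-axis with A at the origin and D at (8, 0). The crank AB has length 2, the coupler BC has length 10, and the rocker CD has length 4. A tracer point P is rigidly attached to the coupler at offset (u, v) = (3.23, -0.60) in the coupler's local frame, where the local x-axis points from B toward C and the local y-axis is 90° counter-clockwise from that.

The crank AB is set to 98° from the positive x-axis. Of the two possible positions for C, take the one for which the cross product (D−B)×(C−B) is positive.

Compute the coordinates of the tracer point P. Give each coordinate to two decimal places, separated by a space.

A=(0,0), D=(8.00,0)
B = A + 2.00·(cos98°, sin98°) = (-0.2783, 1.9805)
|BD| = 8.5120
circle(B,10.00) ∩ circle(D,4.00): a=9.1902, h=3.9421
  candidates: C₊=(9.5769,3.6761) cross=33.555; C₋=(7.7424,-3.9917) cross=-33.555
  mode + wants cross > 0 → take C=(9.5769,3.6761) (cross=33.555)
ex = (C−B)/|BC| = (0.9855,0.1696); ey = (-0.1696,0.9855)
P = B + 3.23·ex + -0.60·ey = (3.0066,1.9369)

3.01 1.94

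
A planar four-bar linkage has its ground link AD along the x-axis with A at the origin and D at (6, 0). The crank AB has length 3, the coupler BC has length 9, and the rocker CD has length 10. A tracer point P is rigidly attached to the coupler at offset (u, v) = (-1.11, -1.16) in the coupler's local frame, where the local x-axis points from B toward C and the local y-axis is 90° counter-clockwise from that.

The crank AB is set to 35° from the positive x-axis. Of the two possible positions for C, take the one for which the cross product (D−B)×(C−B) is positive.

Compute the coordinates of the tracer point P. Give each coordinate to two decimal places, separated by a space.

3.09 0.24

A=(0,0), D=(6.00,0)
B = A + 3.00·(cos35°, sin35°) = (2.4575, 1.7207)
|BD| = 3.9383
circle(B,9.00) ∩ circle(D,10.00): a=-0.4430, h=8.9891
  candidates: C₊=(5.9865,10.0000) cross=35.402; C₋=(-1.8685,-6.1714) cross=-35.402
  mode + wants cross > 0 → take C=(5.9865,10.0000) (cross=35.402)
ex = (C−B)/|BC| = (0.3921,0.9199); ey = (-0.9199,0.3921)
P = B + -1.11·ex + -1.16·ey = (3.0893,0.2448)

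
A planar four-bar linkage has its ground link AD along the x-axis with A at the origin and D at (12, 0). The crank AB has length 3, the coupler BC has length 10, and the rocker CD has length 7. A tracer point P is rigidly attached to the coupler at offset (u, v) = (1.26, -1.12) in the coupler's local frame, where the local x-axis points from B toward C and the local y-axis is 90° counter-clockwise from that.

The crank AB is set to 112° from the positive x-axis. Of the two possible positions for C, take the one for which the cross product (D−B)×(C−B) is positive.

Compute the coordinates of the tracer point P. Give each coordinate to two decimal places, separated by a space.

0.43 2.12

A=(0,0), D=(12.00,0)
B = A + 3.00·(cos112°, sin112°) = (-1.1238, 2.7816)
|BD| = 13.4154
circle(B,10.00) ∩ circle(D,7.00): a=8.6085, h=5.0886
  candidates: C₊=(8.3527,5.9747) cross=68.266; C₋=(6.2425,-3.9814) cross=-68.266
  mode + wants cross > 0 → take C=(8.3527,5.9747) (cross=68.266)
ex = (C−B)/|BC| = (0.9476,0.3193); ey = (-0.3193,0.9476)
P = B + 1.26·ex + -1.12·ey = (0.4278,2.1225)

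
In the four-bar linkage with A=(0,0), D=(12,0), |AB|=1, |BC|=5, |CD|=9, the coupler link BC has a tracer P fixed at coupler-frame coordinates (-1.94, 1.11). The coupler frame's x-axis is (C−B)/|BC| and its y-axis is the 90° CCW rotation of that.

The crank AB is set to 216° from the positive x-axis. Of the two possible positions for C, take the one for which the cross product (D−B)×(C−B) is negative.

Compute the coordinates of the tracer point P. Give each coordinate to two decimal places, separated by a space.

A=(0,0), D=(12.00,0)
B = A + 1.00·(cos216°, sin216°) = (-0.8090, -0.5878)
|BD| = 12.8225
circle(B,5.00) ∩ circle(D,9.00): a=4.2276, h=2.6697
  candidates: C₊=(3.2917,2.2729) cross=34.233; C₋=(3.5365,-3.0609) cross=-34.233
  mode - wants cross < 0 → take C=(3.5365,-3.0609) (cross=-34.233)
ex = (C−B)/|BC| = (0.8691,-0.4946); ey = (0.4946,0.8691)
P = B + -1.94·ex + 1.11·ey = (-1.9460,1.3365)

-1.95 1.34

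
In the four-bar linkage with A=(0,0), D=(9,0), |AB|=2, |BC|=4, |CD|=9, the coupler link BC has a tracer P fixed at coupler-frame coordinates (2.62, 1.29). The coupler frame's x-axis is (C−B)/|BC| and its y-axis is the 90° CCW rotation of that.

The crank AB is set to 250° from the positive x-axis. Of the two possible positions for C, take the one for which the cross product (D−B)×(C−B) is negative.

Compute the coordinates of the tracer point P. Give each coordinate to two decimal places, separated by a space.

A=(0,0), D=(9.00,0)
B = A + 2.00·(cos250°, sin250°) = (-0.6840, -1.8794)
|BD| = 9.8647
circle(B,4.00) ∩ circle(D,9.00): a=1.6378, h=3.6493
  candidates: C₊=(0.2285,2.0151) cross=36.000; C₋=(1.6190,-5.1499) cross=-36.000
  mode - wants cross < 0 → take C=(1.6190,-5.1499) (cross=-36.000)
ex = (C−B)/|BC| = (0.5758,-0.8176); ey = (0.8176,0.5758)
P = B + 2.62·ex + 1.29·ey = (1.8792,-3.2788)

1.88 -3.28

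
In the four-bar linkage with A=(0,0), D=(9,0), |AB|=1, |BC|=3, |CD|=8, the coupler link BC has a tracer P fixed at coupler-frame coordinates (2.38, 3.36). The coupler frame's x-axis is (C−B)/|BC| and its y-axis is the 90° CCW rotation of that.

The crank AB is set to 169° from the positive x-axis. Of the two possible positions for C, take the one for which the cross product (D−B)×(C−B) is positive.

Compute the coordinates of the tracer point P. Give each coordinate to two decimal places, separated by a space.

A=(0,0), D=(9.00,0)
B = A + 1.00·(cos169°, sin169°) = (-0.9816, 0.1908)
|BD| = 9.9835
circle(B,3.00) ∩ circle(D,8.00): a=2.2372, h=1.9988
  candidates: C₊=(1.2933,2.1465) cross=19.955; C₋=(1.2169,-1.8504) cross=-19.955
  mode + wants cross > 0 → take C=(1.2933,2.1465) (cross=19.955)
ex = (C−B)/|BC| = (0.7583,0.6519); ey = (-0.6519,0.7583)
P = B + 2.38·ex + 3.36·ey = (-1.3672,4.2902)

-1.37 4.29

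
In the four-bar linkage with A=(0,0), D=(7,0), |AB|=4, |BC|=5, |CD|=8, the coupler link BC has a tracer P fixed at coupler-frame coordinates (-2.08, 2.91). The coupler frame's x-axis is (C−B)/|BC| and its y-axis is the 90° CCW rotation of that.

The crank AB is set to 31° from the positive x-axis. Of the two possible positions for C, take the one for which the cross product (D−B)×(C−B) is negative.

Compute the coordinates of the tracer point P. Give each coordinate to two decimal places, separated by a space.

A=(0,0), D=(7.00,0)
B = A + 4.00·(cos31°, sin31°) = (3.4287, 2.0602)
|BD| = 4.1229
circle(B,5.00) ∩ circle(D,8.00): a=-2.6682, h=4.2286
  candidates: C₊=(3.2304,7.0562) cross=17.434; C₋=(-0.9955,-0.2695) cross=-17.434
  mode - wants cross < 0 → take C=(-0.9955,-0.2695) (cross=-17.434)
ex = (C−B)/|BC| = (-0.8848,-0.4659); ey = (0.4659,-0.8848)
P = B + -2.08·ex + 2.91·ey = (6.6249,0.4544)

6.62 0.45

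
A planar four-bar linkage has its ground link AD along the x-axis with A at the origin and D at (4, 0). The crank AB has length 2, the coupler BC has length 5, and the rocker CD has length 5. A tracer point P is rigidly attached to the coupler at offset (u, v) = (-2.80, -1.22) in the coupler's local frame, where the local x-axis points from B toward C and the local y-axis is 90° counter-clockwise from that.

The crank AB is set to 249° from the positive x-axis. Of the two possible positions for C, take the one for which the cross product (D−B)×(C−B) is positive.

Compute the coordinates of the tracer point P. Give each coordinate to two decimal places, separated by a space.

0.06 -4.82

A=(0,0), D=(4.00,0)
B = A + 2.00·(cos249°, sin249°) = (-0.7167, -1.8672)
|BD| = 5.0729
circle(B,5.00) ∩ circle(D,5.00): a=2.5364, h=4.3089
  candidates: C₊=(0.0557,3.0728) cross=21.858; C₋=(3.2276,-4.9400) cross=-21.858
  mode + wants cross > 0 → take C=(0.0557,3.0728) (cross=21.858)
ex = (C−B)/|BC| = (0.1545,0.9880); ey = (-0.9880,0.1545)
P = B + -2.80·ex + -1.22·ey = (0.0561,-4.8220)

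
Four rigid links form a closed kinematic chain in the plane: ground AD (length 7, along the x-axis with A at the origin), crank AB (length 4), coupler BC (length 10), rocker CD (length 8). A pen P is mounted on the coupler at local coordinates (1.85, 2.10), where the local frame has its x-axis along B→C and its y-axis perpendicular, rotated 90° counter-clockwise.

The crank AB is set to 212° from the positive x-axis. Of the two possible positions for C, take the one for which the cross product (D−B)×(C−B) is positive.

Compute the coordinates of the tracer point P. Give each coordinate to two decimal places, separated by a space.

A=(0,0), D=(7.00,0)
B = A + 4.00·(cos212°, sin212°) = (-3.3922, -2.1197)
|BD| = 10.6062
circle(B,10.00) ∩ circle(D,8.00): a=7.0002, h=7.1412
  candidates: C₊=(2.0396,6.2765) cross=75.741; C₋=(4.8940,-7.7178) cross=-75.741
  mode + wants cross > 0 → take C=(2.0396,6.2765) (cross=75.741)
ex = (C−B)/|BC| = (0.5432,0.8396); ey = (-0.8396,0.5432)
P = B + 1.85·ex + 2.10·ey = (-4.1505,0.5743)

-4.15 0.57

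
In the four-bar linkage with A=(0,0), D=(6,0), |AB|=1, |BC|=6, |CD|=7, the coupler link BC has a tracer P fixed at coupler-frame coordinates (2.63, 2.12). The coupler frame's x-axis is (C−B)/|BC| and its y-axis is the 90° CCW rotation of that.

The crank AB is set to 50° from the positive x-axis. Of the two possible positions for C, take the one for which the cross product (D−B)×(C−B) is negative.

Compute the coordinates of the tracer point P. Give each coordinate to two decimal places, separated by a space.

A=(0,0), D=(6.00,0)
B = A + 1.00·(cos50°, sin50°) = (0.6428, 0.7660)
|BD| = 5.4117
circle(B,6.00) ∩ circle(D,7.00): a=1.5048, h=5.8082
  candidates: C₊=(2.9546,6.3028) cross=31.433; C₋=(1.3102,-5.1967) cross=-31.433
  mode - wants cross < 0 → take C=(1.3102,-5.1967) (cross=-31.433)
ex = (C−B)/|BC| = (0.1112,-0.9938); ey = (0.9938,0.1112)
P = B + 2.63·ex + 2.12·ey = (3.0422,-1.6118)

3.04 -1.61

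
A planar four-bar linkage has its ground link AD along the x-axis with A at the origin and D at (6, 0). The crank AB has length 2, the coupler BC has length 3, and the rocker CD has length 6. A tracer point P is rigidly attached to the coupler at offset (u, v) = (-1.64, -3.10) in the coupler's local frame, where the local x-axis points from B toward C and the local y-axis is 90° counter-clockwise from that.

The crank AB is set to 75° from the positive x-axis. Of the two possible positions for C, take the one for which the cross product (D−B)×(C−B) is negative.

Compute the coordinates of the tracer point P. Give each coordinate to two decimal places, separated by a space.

A=(0,0), D=(6.00,0)
B = A + 2.00·(cos75°, sin75°) = (0.5176, 1.9319)
|BD| = 5.8128
circle(B,3.00) ∩ circle(D,6.00): a=0.5839, h=2.9426
  candidates: C₊=(2.0463,4.5131) cross=17.105; C₋=(0.0904,-1.0376) cross=-17.105
  mode - wants cross < 0 → take C=(0.0904,-1.0376) (cross=-17.105)
ex = (C−B)/|BC| = (-0.1424,-0.9898); ey = (0.9898,-0.1424)
P = B + -1.64·ex + -3.10·ey = (-2.3172,3.9966)

-2.32 4.00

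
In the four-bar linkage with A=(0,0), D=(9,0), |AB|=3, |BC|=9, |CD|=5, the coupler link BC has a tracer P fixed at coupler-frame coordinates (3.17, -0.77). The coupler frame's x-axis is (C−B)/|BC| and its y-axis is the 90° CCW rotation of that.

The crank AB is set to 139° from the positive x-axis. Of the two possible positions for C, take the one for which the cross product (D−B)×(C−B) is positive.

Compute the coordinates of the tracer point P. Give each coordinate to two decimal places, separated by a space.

1.00 2.04

A=(0,0), D=(9.00,0)
B = A + 3.00·(cos139°, sin139°) = (-2.2641, 1.9682)
|BD| = 11.4348
circle(B,9.00) ∩ circle(D,5.00): a=8.1661, h=3.7836
  candidates: C₊=(6.4313,4.2897) cross=43.264; C₋=(5.1288,-3.1645) cross=-43.264
  mode + wants cross > 0 → take C=(6.4313,4.2897) (cross=43.264)
ex = (C−B)/|BC| = (0.9662,0.2579); ey = (-0.2579,0.9662)
P = B + 3.17·ex + -0.77·ey = (0.9972,2.0419)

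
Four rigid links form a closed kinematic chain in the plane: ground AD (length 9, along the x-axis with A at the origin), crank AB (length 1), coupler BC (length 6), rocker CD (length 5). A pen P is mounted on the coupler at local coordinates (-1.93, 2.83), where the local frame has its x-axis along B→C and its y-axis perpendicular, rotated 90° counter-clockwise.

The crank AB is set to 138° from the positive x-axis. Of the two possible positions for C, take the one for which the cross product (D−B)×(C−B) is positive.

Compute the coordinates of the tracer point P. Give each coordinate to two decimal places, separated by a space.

A=(0,0), D=(9.00,0)
B = A + 1.00·(cos138°, sin138°) = (-0.7431, 0.6691)
|BD| = 9.7661
circle(B,6.00) ∩ circle(D,5.00): a=5.4462, h=2.5177
  candidates: C₊=(4.8628,2.8077) cross=24.588; C₋=(4.5178,-2.2158) cross=-24.588
  mode + wants cross > 0 → take C=(4.8628,2.8077) (cross=24.588)
ex = (C−B)/|BC| = (0.9343,0.3564); ey = (-0.3564,0.9343)
P = B + -1.93·ex + 2.83·ey = (-3.5551,2.6253)

-3.56 2.63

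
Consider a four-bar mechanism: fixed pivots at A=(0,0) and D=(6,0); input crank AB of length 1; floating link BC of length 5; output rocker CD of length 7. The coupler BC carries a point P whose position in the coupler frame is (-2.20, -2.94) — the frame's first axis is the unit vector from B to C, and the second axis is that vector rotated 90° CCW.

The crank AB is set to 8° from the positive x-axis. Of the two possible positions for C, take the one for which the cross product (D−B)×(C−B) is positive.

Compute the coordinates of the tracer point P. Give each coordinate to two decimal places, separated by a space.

3.82 -2.21

A=(0,0), D=(6.00,0)
B = A + 1.00·(cos8°, sin8°) = (0.9903, 0.1392)
|BD| = 5.0117
circle(B,5.00) ∩ circle(D,7.00): a=0.1114, h=4.9988
  candidates: C₊=(1.2405,5.1329) cross=25.052; C₋=(0.9628,-4.8608) cross=-25.052
  mode + wants cross > 0 → take C=(1.2405,5.1329) (cross=25.052)
ex = (C−B)/|BC| = (0.0500,0.9987); ey = (-0.9987,0.0500)
P = B + -2.20·ex + -2.94·ey = (3.8165,-2.2052)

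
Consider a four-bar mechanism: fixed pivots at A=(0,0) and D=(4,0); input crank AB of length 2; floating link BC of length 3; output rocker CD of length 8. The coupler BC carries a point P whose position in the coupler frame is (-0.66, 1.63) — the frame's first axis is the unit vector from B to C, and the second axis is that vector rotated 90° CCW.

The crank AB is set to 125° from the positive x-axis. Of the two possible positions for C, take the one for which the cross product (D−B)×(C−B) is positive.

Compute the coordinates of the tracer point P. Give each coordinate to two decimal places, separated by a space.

-2.10 0.16

A=(0,0), D=(4.00,0)
B = A + 2.00·(cos125°, sin125°) = (-1.1472, 1.6383)
|BD| = 5.4016
circle(B,3.00) ∩ circle(D,8.00): a=-2.3903, h=1.8129
  candidates: C₊=(-2.8750,4.0908) cross=9.792; C₋=(-3.9747,0.6358) cross=-9.792
  mode + wants cross > 0 → take C=(-2.8750,4.0908) (cross=9.792)
ex = (C−B)/|BC| = (-0.5760,0.8175); ey = (-0.8175,-0.5760)
P = B + -0.66·ex + 1.63·ey = (-2.0995,0.1600)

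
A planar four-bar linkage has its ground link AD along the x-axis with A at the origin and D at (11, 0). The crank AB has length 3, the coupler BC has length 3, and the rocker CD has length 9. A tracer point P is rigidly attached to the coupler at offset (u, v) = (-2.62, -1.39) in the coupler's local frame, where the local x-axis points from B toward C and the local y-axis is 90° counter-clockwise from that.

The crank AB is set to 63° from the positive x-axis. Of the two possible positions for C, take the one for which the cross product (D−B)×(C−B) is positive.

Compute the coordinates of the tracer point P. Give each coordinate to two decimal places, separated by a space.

A=(0,0), D=(11.00,0)
B = A + 3.00·(cos63°, sin63°) = (1.3620, 2.6730)
|BD| = 10.0018
circle(B,3.00) ∩ circle(D,9.00): a=1.4016, h=2.6525
  candidates: C₊=(3.4214,4.8544) cross=26.530; C₋=(2.0037,-0.2575) cross=-26.530
  mode + wants cross > 0 → take C=(3.4214,4.8544) (cross=26.530)
ex = (C−B)/|BC| = (0.6865,0.7271); ey = (-0.7271,0.6865)
P = B + -2.62·ex + -1.39·ey = (0.5741,-0.1863)

0.57 -0.19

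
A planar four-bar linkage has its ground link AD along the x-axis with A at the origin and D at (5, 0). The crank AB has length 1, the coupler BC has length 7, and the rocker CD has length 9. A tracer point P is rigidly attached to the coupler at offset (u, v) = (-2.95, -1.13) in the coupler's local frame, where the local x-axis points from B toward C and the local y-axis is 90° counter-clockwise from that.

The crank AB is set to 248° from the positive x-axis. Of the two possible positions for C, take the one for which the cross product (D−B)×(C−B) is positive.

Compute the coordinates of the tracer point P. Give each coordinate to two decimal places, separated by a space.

1.32 -3.59

A=(0,0), D=(5.00,0)
B = A + 1.00·(cos248°, sin248°) = (-0.3746, -0.9272)
|BD| = 5.4540
circle(B,7.00) ∩ circle(D,9.00): a=-0.2066, h=6.9969
  candidates: C₊=(-1.7677,5.9328) cross=38.161; C₋=(0.6113,-7.8574) cross=-38.161
  mode + wants cross > 0 → take C=(-1.7677,5.9328) (cross=38.161)
ex = (C−B)/|BC| = (-0.1990,0.9800); ey = (-0.9800,-0.1990)
P = B + -2.95·ex + -1.13·ey = (1.3199,-3.5933)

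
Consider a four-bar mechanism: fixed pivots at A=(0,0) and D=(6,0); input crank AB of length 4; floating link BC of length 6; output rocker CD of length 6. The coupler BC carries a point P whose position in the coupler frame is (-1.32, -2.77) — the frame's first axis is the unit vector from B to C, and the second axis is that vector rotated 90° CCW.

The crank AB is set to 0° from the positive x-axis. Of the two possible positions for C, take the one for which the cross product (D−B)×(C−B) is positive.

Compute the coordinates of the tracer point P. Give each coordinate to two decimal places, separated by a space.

A=(0,0), D=(6.00,0)
B = A + 4.00·(cos0°, sin0°) = (4.0000, 0.0000)
|BD| = 2.0000
circle(B,6.00) ∩ circle(D,6.00): a=1.0000, h=5.9161
  candidates: C₊=(5.0000,5.9161) cross=11.832; C₋=(5.0000,-5.9161) cross=-11.832
  mode + wants cross > 0 → take C=(5.0000,5.9161) (cross=11.832)
ex = (C−B)/|BC| = (0.1667,0.9860); ey = (-0.9860,0.1667)
P = B + -1.32·ex + -2.77·ey = (6.5113,-1.7632)

6.51 -1.76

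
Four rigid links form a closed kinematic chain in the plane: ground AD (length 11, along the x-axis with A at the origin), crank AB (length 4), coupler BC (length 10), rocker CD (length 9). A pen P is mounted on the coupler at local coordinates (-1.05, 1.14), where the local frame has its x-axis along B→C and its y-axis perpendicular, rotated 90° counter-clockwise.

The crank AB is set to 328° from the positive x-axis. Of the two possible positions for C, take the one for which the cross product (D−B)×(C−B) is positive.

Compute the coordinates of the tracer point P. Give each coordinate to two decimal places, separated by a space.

A=(0,0), D=(11.00,0)
B = A + 4.00·(cos328°, sin328°) = (3.3922, -2.1197)
|BD| = 7.8976
circle(B,10.00) ∩ circle(D,9.00): a=5.1517, h=8.5709
  candidates: C₊=(6.0545,7.5194) cross=67.689; C₋=(10.6553,-8.9934) cross=-67.689
  mode + wants cross > 0 → take C=(6.0545,7.5194) (cross=67.689)
ex = (C−B)/|BC| = (0.2662,0.9639); ey = (-0.9639,0.2662)
P = B + -1.05·ex + 1.14·ey = (2.0138,-2.8283)

2.01 -2.83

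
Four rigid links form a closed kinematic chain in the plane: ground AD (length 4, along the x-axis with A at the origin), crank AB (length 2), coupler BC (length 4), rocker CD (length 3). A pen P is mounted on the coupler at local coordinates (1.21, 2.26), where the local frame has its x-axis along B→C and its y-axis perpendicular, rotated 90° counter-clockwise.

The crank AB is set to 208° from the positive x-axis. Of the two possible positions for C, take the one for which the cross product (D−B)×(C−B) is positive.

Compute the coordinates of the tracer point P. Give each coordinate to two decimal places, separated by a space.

A=(0,0), D=(4.00,0)
B = A + 2.00·(cos208°, sin208°) = (-1.7659, -0.9389)
|BD| = 5.8418
circle(B,4.00) ∩ circle(D,3.00): a=3.5200, h=1.8998
  candidates: C₊=(1.4030,1.5019) cross=11.098; C₋=(2.0137,-2.2483) cross=-11.098
  mode + wants cross > 0 → take C=(1.4030,1.5019) (cross=11.098)
ex = (C−B)/|BC| = (0.7922,0.6102); ey = (-0.6102,0.7922)
P = B + 1.21·ex + 2.26·ey = (-2.1864,1.5899)

-2.19 1.59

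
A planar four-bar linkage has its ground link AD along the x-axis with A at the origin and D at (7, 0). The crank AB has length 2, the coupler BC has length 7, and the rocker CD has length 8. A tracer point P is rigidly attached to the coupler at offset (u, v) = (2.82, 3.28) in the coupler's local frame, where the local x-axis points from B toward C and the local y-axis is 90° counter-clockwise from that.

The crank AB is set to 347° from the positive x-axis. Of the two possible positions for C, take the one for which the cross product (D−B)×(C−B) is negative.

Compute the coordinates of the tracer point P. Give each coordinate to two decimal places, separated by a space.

A=(0,0), D=(7.00,0)
B = A + 2.00·(cos347°, sin347°) = (1.9487, -0.4499)
|BD| = 5.0713
circle(B,7.00) ∩ circle(D,8.00): a=1.0567, h=6.9198
  candidates: C₊=(2.3874,6.5363) cross=35.092; C₋=(3.6152,-7.2487) cross=-35.092
  mode - wants cross < 0 → take C=(3.6152,-7.2487) (cross=-35.092)
ex = (C−B)/|BC| = (0.2381,-0.9712); ey = (0.9712,0.2381)
P = B + 2.82·ex + 3.28·ey = (5.8058,-2.4080)

5.81 -2.41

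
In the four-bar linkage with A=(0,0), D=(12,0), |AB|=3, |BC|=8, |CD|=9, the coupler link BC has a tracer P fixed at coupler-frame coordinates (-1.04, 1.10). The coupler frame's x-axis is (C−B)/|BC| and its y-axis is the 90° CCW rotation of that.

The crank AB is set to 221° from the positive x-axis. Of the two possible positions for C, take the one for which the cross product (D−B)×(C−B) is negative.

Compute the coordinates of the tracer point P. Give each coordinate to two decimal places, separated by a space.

A=(0,0), D=(12.00,0)
B = A + 3.00·(cos221°, sin221°) = (-2.2641, -1.9682)
|BD| = 14.3993
circle(B,8.00) ∩ circle(D,9.00): a=6.6093, h=4.5074
  candidates: C₊=(3.6671,3.4003) cross=64.903; C₋=(4.8993,-5.5299) cross=-64.903
  mode - wants cross < 0 → take C=(4.8993,-5.5299) (cross=-64.903)
ex = (C−B)/|BC| = (0.8954,-0.4452); ey = (0.4452,0.8954)
P = B + -1.04·ex + 1.10·ey = (-2.7056,-0.5202)

-2.71 -0.52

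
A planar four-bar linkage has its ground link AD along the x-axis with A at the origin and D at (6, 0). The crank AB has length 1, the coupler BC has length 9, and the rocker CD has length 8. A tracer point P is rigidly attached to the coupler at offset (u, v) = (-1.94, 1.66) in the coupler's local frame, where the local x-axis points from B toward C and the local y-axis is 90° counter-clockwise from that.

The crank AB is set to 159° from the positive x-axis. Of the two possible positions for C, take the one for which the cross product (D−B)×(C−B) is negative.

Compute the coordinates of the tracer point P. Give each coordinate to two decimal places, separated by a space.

A=(0,0), D=(6.00,0)
B = A + 1.00·(cos159°, sin159°) = (-0.9336, 0.3584)
|BD| = 6.9428
circle(B,9.00) ∩ circle(D,8.00): a=4.6957, h=7.6779
  candidates: C₊=(4.1522,7.7837) cross=53.307; C₋=(3.3596,-7.5517) cross=-53.307
  mode - wants cross < 0 → take C=(3.3596,-7.5517) (cross=-53.307)
ex = (C−B)/|BC| = (0.4770,-0.8789); ey = (0.8789,0.4770)
P = B + -1.94·ex + 1.66·ey = (-0.4000,2.8553)

-0.40 2.86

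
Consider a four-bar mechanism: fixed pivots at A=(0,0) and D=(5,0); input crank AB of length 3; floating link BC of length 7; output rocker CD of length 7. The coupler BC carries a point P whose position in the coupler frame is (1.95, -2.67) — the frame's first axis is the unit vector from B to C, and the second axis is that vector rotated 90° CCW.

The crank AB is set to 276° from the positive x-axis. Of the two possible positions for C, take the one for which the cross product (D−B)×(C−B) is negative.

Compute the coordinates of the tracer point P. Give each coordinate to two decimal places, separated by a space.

A=(0,0), D=(5.00,0)
B = A + 3.00·(cos276°, sin276°) = (0.3136, -2.9836)
|BD| = 5.5556
circle(B,7.00) ∩ circle(D,7.00): a=2.7778, h=6.4253
  candidates: C₊=(-0.7938,3.9283) cross=35.696; C₋=(6.1074,-6.9118) cross=-35.696
  mode - wants cross < 0 → take C=(6.1074,-6.9118) (cross=-35.696)
ex = (C−B)/|BC| = (0.8277,-0.5612); ey = (0.5612,0.8277)
P = B + 1.95·ex + -2.67·ey = (0.4292,-6.2878)

0.43 -6.29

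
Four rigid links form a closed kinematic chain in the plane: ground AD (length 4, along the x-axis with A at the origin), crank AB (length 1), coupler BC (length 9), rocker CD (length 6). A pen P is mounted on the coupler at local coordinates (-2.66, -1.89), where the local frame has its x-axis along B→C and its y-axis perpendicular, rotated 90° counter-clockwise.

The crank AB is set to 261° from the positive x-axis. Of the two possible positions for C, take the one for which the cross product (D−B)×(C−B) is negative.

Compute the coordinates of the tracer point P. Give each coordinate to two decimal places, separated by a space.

A=(0,0), D=(4.00,0)
B = A + 1.00·(cos261°, sin261°) = (-0.1564, -0.9877)
|BD| = 4.2722
circle(B,9.00) ∩ circle(D,6.00): a=7.4027, h=5.1186
  candidates: C₊=(5.8624,5.7036) cross=21.867; C₋=(8.2291,-4.2561) cross=-21.867
  mode - wants cross < 0 → take C=(8.2291,-4.2561) (cross=-21.867)
ex = (C−B)/|BC| = (0.9317,-0.3632); ey = (0.3632,0.9317)
P = B + -2.66·ex + -1.89·ey = (-3.3212,-1.7826)

-3.32 -1.78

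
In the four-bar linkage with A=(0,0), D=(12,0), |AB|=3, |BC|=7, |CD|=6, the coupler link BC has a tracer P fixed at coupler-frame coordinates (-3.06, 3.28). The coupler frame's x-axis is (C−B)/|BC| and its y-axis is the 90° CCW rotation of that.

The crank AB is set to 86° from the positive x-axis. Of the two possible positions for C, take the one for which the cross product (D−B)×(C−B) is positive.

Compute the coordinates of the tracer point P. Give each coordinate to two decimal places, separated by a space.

A=(0,0), D=(12.00,0)
B = A + 3.00·(cos86°, sin86°) = (0.2093, 2.9927)
|BD| = 12.1646
circle(B,7.00) ∩ circle(D,6.00): a=6.6166, h=2.2848
  candidates: C₊=(7.1846,3.5794) cross=27.793; C₋=(6.0605,-0.8496) cross=-27.793
  mode + wants cross > 0 → take C=(7.1846,3.5794) (cross=27.793)
ex = (C−B)/|BC| = (0.9965,0.0838); ey = (-0.0838,0.9965)
P = B + -3.06·ex + 3.28·ey = (-3.1149,6.0047)

-3.11 6.00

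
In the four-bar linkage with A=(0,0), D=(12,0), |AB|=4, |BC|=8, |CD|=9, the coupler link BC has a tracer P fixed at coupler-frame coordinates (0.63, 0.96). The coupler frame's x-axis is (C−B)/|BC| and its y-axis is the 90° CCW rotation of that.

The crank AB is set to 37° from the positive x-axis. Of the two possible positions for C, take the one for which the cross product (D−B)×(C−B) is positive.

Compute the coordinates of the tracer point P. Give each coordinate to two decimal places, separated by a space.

2.91 3.52

A=(0,0), D=(12.00,0)
B = A + 4.00·(cos37°, sin37°) = (3.1945, 2.4073)
|BD| = 9.1286
circle(B,8.00) ∩ circle(D,9.00): a=3.6331, h=7.1274
  candidates: C₊=(8.5786,8.3243) cross=65.063; C₋=(4.8195,-5.4260) cross=-65.063
  mode + wants cross > 0 → take C=(8.5786,8.3243) (cross=65.063)
ex = (C−B)/|BC| = (0.6730,0.7396); ey = (-0.7396,0.6730)
P = B + 0.63·ex + 0.96·ey = (2.9085,3.5193)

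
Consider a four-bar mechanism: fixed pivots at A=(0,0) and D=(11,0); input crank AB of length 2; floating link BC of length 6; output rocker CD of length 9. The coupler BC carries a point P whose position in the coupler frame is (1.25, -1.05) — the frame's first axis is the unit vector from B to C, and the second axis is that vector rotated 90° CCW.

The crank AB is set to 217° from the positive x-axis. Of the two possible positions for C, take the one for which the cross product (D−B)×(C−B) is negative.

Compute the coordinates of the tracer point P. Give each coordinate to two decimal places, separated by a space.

A=(0,0), D=(11.00,0)
B = A + 2.00·(cos217°, sin217°) = (-1.5973, -1.2036)
|BD| = 12.6546
circle(B,6.00) ∩ circle(D,9.00): a=4.5493, h=3.9120
  candidates: C₊=(2.5593,3.1233) cross=49.505; C₋=(3.3035,-4.6652) cross=-49.505
  mode - wants cross < 0 → take C=(3.3035,-4.6652) (cross=-49.505)
ex = (C−B)/|BC| = (0.8168,-0.5769); ey = (0.5769,0.8168)
P = B + 1.25·ex + -1.05·ey = (-1.1820,-2.7824)

-1.18 -2.78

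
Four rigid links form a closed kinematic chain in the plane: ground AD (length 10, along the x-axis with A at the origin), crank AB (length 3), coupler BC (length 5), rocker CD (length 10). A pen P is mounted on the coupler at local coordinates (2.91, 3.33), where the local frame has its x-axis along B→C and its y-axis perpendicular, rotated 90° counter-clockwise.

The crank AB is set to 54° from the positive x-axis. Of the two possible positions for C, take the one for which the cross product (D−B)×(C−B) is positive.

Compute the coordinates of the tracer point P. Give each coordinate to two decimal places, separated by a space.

-0.66 6.12

A=(0,0), D=(10.00,0)
B = A + 3.00·(cos54°, sin54°) = (1.7634, 2.4271)
|BD| = 8.5868
circle(B,5.00) ∩ circle(D,10.00): a=-0.0738, h=4.9995
  candidates: C₊=(3.1057,7.2435) cross=42.929; C₋=(0.2795,-2.3477) cross=-42.929
  mode + wants cross > 0 → take C=(3.1057,7.2435) (cross=42.929)
ex = (C−B)/|BC| = (0.2685,0.9633); ey = (-0.9633,0.2685)
P = B + 2.91·ex + 3.33·ey = (-0.6632,6.1242)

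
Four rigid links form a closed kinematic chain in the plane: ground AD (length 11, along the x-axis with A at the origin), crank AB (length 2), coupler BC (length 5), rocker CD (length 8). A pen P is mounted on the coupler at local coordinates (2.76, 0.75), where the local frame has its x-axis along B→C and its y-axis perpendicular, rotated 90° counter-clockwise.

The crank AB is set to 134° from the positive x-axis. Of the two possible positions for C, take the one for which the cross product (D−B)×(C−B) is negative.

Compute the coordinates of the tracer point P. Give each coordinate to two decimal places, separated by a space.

A=(0,0), D=(11.00,0)
B = A + 2.00·(cos134°, sin134°) = (-1.3893, 1.4387)
|BD| = 12.4726
circle(B,5.00) ∩ circle(D,8.00): a=4.6729, h=1.7789
  candidates: C₊=(3.4575,2.6667) cross=22.187; C₋=(3.0472,-0.8673) cross=-22.187
  mode - wants cross < 0 → take C=(3.0472,-0.8673) (cross=-22.187)
ex = (C−B)/|BC| = (0.8873,-0.4612); ey = (0.4612,0.8873)
P = B + 2.76·ex + 0.75·ey = (1.4055,0.8312)

1.41 0.83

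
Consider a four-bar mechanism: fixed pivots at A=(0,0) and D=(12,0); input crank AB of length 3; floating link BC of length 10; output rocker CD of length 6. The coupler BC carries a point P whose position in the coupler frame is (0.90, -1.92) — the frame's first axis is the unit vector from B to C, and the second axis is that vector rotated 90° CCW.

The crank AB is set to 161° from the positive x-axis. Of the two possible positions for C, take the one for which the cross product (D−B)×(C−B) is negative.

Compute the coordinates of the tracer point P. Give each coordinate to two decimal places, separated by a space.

-2.66 -1.14

A=(0,0), D=(12.00,0)
B = A + 3.00·(cos161°, sin161°) = (-2.8366, 0.9767)
|BD| = 14.8687
circle(B,10.00) ∩ circle(D,6.00): a=9.5865, h=2.8458
  candidates: C₊=(6.9162,3.1867) cross=42.314; C₋=(6.5423,-2.4927) cross=-42.314
  mode - wants cross < 0 → take C=(6.5423,-2.4927) (cross=-42.314)
ex = (C−B)/|BC| = (0.9379,-0.3469); ey = (0.3469,0.9379)
P = B + 0.90·ex + -1.92·ey = (-2.6586,-1.1363)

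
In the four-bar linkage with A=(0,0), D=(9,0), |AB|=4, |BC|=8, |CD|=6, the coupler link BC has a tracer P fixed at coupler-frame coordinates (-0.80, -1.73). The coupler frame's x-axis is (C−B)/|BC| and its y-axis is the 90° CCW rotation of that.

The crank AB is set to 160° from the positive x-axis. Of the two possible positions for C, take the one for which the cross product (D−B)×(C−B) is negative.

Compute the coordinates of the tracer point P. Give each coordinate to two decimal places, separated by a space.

A=(0,0), D=(9.00,0)
B = A + 4.00·(cos160°, sin160°) = (-3.7588, 1.3681)
|BD| = 12.8319
circle(B,8.00) ∩ circle(D,6.00): a=7.5070, h=2.7650
  candidates: C₊=(4.0002,3.3170) cross=35.480; C₋=(3.4106,-2.1815) cross=-35.480
  mode - wants cross < 0 → take C=(3.4106,-2.1815) (cross=-35.480)
ex = (C−B)/|BC| = (0.8962,-0.4437); ey = (0.4437,0.8962)
P = B + -0.80·ex + -1.73·ey = (-5.2433,0.1727)

-5.24 0.17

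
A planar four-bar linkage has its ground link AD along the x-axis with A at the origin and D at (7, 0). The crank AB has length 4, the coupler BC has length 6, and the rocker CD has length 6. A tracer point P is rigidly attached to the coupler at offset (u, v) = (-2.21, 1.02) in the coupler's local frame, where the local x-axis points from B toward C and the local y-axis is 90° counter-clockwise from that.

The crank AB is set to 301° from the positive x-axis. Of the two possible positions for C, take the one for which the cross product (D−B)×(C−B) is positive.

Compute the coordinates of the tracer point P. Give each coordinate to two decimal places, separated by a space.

1.22 -5.71

A=(0,0), D=(7.00,0)
B = A + 4.00·(cos301°, sin301°) = (2.0602, -3.4287)
|BD| = 6.0131
circle(B,6.00) ∩ circle(D,6.00): a=3.0066, h=5.1924
  candidates: C₊=(1.5694,2.5512) cross=31.222; C₋=(7.4907,-5.9799) cross=-31.222
  mode + wants cross > 0 → take C=(1.5694,2.5512) (cross=31.222)
ex = (C−B)/|BC| = (-0.0818,0.9966); ey = (-0.9966,-0.0818)
P = B + -2.21·ex + 1.02·ey = (1.2243,-5.7147)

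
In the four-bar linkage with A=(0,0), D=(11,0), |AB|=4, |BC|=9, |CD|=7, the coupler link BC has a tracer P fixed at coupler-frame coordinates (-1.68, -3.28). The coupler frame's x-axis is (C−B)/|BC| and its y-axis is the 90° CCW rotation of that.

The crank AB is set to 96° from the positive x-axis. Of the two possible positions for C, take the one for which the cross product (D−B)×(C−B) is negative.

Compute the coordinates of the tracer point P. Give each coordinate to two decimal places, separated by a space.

A=(0,0), D=(11.00,0)
B = A + 4.00·(cos96°, sin96°) = (-0.4181, 3.9781)
|BD| = 12.0913
circle(B,9.00) ∩ circle(D,7.00): a=7.3689, h=5.1671
  candidates: C₊=(8.2406,6.4332) cross=62.477; C₋=(4.8405,-3.3258) cross=-62.477
  mode - wants cross < 0 → take C=(4.8405,-3.3258) (cross=-62.477)
ex = (C−B)/|BC| = (0.5843,-0.8115); ey = (0.8115,0.5843)
P = B + -1.68·ex + -3.28·ey = (-4.0616,3.4250)

-4.06 3.42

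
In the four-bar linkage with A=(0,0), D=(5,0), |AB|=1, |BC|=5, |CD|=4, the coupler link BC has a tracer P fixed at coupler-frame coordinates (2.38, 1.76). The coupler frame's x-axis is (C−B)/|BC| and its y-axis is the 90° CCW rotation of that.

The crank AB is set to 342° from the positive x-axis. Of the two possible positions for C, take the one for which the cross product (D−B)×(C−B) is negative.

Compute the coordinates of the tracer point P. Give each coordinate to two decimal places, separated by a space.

3.86 -0.84

A=(0,0), D=(5.00,0)
B = A + 1.00·(cos342°, sin342°) = (0.9511, -0.3090)
|BD| = 4.0607
circle(B,5.00) ∩ circle(D,4.00): a=3.1385, h=3.8922
  candidates: C₊=(3.7843,3.8108) cross=15.805; C₋=(4.3767,-3.9511) cross=-15.805
  mode - wants cross < 0 → take C=(4.3767,-3.9511) (cross=-15.805)
ex = (C−B)/|BC| = (0.6851,-0.7284); ey = (0.7284,0.6851)
P = B + 2.38·ex + 1.76·ey = (3.8637,-0.8368)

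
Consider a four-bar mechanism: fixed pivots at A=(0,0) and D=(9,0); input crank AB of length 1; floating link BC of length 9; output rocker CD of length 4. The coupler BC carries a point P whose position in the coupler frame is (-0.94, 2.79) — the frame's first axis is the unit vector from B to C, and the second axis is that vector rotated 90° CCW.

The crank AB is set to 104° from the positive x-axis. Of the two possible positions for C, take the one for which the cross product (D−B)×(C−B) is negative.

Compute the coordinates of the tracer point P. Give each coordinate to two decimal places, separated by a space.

0.40 3.84

A=(0,0), D=(9.00,0)
B = A + 1.00·(cos104°, sin104°) = (-0.2419, 0.9703)
|BD| = 9.2927
circle(B,9.00) ∩ circle(D,4.00): a=8.1437, h=3.8314
  candidates: C₊=(8.2573,3.9305) cross=35.604; C₋=(7.4572,-3.6905) cross=-35.604
  mode - wants cross < 0 → take C=(7.4572,-3.6905) (cross=-35.604)
ex = (C−B)/|BC| = (0.8555,-0.5179); ey = (0.5179,0.8555)
P = B + -0.94·ex + 2.79·ey = (0.3988,3.8438)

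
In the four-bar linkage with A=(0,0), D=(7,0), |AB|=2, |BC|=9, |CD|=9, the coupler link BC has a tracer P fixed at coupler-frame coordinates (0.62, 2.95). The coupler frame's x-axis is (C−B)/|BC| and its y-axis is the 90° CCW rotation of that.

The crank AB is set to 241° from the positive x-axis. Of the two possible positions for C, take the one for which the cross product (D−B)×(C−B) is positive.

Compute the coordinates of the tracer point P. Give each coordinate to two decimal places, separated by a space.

-3.67 -0.41

A=(0,0), D=(7.00,0)
B = A + 2.00·(cos241°, sin241°) = (-0.9696, -1.7492)
|BD| = 8.1593
circle(B,9.00) ∩ circle(D,9.00): a=4.0797, h=8.0222
  candidates: C₊=(1.2953,6.9611) cross=65.456; C₋=(4.7350,-8.7103) cross=-65.456
  mode + wants cross > 0 → take C=(1.2953,6.9611) (cross=65.456)
ex = (C−B)/|BC| = (0.2517,0.9678); ey = (-0.9678,0.2517)
P = B + 0.62·ex + 2.95·ey = (-3.6686,-0.4068)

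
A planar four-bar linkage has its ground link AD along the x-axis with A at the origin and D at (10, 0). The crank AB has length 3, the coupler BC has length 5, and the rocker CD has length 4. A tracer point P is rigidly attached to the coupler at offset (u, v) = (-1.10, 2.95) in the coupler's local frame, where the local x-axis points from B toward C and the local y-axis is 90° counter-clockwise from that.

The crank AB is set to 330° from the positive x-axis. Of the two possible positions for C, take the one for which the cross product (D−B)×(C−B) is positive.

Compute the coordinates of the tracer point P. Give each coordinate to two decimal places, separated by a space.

-0.15 0.03

A=(0,0), D=(10.00,0)
B = A + 3.00·(cos330°, sin330°) = (2.5981, -1.5000)
|BD| = 7.5524
circle(B,5.00) ∩ circle(D,4.00): a=4.3720, h=2.4260
  candidates: C₊=(6.4012,1.7460) cross=18.322; C₋=(7.3648,-3.0093) cross=-18.322
  mode + wants cross > 0 → take C=(6.4012,1.7460) (cross=18.322)
ex = (C−B)/|BC| = (0.7606,0.6492); ey = (-0.6492,0.7606)
P = B + -1.10·ex + 2.95·ey = (-0.1537,0.0297)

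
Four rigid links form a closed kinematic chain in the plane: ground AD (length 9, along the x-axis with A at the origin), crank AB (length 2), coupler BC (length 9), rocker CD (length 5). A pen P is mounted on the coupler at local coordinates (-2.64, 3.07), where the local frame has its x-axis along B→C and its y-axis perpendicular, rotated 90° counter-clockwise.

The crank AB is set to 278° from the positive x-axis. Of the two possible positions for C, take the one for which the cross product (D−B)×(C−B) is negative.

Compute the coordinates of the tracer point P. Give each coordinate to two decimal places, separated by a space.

-1.18 1.80

A=(0,0), D=(9.00,0)
B = A + 2.00·(cos278°, sin278°) = (0.2783, -1.9805)
|BD| = 8.9437
circle(B,9.00) ∩ circle(D,5.00): a=7.6025, h=4.8168
  candidates: C₊=(6.6255,4.4002) cross=43.080; C₋=(8.7588,-4.9942) cross=-43.080
  mode - wants cross < 0 → take C=(8.7588,-4.9942) (cross=-43.080)
ex = (C−B)/|BC| = (0.9423,-0.3348); ey = (0.3348,0.9423)
P = B + -2.64·ex + 3.07·ey = (-1.1813,1.7962)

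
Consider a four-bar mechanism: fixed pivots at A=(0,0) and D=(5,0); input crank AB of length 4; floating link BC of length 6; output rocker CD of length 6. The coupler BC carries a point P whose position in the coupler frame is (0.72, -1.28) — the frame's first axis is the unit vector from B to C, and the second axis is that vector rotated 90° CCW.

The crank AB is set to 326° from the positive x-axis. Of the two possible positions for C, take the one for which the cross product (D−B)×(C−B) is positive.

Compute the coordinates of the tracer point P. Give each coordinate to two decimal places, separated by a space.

3.85 -0.87

A=(0,0), D=(5.00,0)
B = A + 4.00·(cos326°, sin326°) = (3.3162, -2.2368)
|BD| = 2.7997
circle(B,6.00) ∩ circle(D,6.00): a=1.3999, h=5.8344
  candidates: C₊=(-0.5032,2.3906) cross=16.335; C₋=(8.8193,-4.6274) cross=-16.335
  mode + wants cross > 0 → take C=(-0.5032,2.3906) (cross=16.335)
ex = (C−B)/|BC| = (-0.6366,0.7712); ey = (-0.7712,-0.6366)
P = B + 0.72·ex + -1.28·ey = (3.8450,-0.8667)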